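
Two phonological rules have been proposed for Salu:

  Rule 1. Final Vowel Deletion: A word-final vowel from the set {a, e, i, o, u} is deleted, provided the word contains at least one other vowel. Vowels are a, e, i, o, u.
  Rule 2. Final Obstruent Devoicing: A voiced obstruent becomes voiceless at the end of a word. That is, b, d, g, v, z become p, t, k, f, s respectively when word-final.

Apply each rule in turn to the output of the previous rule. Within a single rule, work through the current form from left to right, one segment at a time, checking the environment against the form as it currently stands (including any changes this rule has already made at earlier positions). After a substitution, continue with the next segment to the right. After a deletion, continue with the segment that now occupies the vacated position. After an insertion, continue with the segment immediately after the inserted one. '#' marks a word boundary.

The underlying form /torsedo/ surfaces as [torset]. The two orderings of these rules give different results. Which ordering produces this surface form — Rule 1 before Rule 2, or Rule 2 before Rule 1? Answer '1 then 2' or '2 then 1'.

Order 1 then 2:
  1 Final Vowel Deletion: [torsedo] → [torsed]
  2 Final Obstruent Devoicing: [torsed] → [torset]
  result: [torset]
Order 2 then 1:
  2 Final Obstruent Devoicing: no change — [torsedo]
  1 Final Vowel Deletion: [torsedo] → [torsed]
  result: [torsed]

1 then 2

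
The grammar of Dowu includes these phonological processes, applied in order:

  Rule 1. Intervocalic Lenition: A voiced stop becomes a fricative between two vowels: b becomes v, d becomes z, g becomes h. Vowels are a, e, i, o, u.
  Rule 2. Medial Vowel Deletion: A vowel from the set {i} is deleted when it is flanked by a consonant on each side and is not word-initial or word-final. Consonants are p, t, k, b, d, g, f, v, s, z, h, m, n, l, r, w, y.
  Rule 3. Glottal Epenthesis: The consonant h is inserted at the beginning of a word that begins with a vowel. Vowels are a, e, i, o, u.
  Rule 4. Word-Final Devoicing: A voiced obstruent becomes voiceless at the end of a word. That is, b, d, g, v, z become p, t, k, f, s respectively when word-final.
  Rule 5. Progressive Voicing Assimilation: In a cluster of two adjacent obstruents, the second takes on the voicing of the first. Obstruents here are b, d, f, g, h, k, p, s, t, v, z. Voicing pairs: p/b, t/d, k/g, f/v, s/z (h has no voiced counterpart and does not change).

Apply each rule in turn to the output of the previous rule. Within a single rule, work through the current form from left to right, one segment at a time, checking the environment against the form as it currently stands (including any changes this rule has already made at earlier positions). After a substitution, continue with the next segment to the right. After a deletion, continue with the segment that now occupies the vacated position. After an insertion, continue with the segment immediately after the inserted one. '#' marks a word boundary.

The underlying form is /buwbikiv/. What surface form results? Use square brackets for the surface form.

[buwbgv]

Rule 1 Intervocalic Lenition: no change — [buwbikiv]
Rule 2 Medial Vowel Deletion: [buwbikiv] → [buwbkv]
Rule 3 Glottal Epenthesis: no change — [buwbkv]
Rule 4 Word-Final Devoicing: [buwbkv] → [buwbkf]
Rule 5 Progressive Voicing Assimilation: [buwbkf] → [buwbgv]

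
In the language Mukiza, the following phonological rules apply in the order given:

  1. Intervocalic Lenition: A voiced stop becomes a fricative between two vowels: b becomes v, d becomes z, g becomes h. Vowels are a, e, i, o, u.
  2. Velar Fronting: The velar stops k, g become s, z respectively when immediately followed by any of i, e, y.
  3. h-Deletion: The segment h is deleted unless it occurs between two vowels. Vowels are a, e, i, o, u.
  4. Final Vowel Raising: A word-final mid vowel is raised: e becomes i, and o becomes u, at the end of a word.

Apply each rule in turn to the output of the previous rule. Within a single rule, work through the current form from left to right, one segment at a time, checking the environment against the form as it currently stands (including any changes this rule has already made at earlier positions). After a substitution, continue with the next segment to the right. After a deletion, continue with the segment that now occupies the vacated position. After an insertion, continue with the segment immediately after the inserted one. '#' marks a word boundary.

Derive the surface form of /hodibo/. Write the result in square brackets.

[ozivu]

1 Intervocalic Lenition: [hodibo] → [hozivo]
2 Velar Fronting: no change — [hozivo]
3 h-Deletion: [hozivo] → [ozivo]
4 Final Vowel Raising: [ozivo] → [ozivu]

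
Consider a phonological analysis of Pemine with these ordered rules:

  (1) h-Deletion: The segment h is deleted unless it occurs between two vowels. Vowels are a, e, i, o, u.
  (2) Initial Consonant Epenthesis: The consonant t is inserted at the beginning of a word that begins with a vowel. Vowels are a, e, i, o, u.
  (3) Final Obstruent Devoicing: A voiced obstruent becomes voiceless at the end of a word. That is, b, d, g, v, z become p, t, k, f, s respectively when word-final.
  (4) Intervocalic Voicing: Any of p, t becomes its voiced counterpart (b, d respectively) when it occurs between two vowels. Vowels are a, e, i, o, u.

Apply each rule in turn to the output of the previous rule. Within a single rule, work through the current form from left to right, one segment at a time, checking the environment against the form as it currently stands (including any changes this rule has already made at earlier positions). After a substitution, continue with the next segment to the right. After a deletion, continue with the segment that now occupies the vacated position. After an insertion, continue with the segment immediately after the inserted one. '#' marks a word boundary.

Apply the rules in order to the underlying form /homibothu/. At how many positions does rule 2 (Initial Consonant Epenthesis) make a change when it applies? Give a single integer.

(1) h-Deletion: [homibothu] → [omibotu]
(2) Initial Consonant Epenthesis: [omibotu] → [tomibotu]
(3) Final Obstruent Devoicing: no change — [tomibotu]
(4) Intervocalic Voicing: [tomibotu] → [tomibodu]
Rule 2 changed 1 position(s).

1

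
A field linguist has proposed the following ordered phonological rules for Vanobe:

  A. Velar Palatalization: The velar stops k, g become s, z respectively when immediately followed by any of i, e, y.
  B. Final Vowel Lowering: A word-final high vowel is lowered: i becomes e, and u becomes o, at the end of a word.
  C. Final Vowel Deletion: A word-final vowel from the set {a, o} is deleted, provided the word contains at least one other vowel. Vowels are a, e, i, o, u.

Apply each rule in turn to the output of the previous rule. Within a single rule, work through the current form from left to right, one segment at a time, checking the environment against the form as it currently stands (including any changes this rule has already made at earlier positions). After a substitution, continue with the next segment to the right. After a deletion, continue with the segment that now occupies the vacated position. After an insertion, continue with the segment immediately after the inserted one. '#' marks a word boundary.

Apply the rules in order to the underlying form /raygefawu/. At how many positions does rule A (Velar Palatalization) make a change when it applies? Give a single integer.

A Velar Palatalization: [raygefawu] → [rayzefawu]
B Final Vowel Lowering: [rayzefawu] → [rayzefawo]
C Final Vowel Deletion: [rayzefawo] → [rayzefaw]
Rule A changed 1 position(s).

1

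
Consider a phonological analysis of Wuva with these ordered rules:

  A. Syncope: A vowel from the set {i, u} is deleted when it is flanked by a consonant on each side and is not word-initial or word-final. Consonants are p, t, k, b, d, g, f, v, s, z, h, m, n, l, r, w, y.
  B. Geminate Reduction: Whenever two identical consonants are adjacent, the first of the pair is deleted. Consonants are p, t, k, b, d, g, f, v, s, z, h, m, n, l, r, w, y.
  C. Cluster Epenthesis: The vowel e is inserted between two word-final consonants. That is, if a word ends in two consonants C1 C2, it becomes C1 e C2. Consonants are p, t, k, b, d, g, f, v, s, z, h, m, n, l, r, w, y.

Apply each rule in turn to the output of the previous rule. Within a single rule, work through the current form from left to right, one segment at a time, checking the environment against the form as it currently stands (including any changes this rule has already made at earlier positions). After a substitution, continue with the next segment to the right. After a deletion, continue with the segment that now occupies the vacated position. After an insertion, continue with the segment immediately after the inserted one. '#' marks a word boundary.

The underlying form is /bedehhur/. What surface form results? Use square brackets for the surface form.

[bedeher]

A Syncope: [bedehhur] → [bedehhr]
B Geminate Reduction: [bedehhr] → [bedehr]
C Cluster Epenthesis: [bedehr] → [bedeher]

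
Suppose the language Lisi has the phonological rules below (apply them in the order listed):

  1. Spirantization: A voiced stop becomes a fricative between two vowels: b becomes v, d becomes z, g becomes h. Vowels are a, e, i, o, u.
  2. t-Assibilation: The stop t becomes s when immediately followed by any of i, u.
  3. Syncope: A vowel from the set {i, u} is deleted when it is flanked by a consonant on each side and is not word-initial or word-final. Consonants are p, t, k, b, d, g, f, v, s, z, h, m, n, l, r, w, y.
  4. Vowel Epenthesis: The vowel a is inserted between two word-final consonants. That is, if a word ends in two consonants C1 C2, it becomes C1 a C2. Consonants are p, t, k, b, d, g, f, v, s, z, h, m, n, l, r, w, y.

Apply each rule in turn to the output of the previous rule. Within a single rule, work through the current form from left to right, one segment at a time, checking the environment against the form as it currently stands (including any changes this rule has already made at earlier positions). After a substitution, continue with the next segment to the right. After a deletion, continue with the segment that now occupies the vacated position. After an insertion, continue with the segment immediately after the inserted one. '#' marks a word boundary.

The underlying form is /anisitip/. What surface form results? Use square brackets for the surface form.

1 Spirantization: no change — [anisitip]
2 t-Assibilation: [anisitip] → [anisisip]
3 Syncope: [anisisip] → [anssp]
4 Vowel Epenthesis: [anssp] → [anssap]

[anssap]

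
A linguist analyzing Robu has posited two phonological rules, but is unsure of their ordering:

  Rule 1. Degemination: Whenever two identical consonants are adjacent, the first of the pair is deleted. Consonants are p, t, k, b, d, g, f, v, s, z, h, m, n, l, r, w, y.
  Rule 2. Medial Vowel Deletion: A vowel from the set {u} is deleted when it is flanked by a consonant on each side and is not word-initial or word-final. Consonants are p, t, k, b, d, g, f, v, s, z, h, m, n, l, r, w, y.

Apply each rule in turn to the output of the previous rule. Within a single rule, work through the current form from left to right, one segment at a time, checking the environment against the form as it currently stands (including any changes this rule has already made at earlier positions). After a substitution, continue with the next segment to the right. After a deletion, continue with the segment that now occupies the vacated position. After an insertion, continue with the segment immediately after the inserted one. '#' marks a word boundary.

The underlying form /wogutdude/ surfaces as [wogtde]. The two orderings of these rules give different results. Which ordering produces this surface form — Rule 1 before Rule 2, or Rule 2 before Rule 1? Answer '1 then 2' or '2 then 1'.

Order 1 then 2:
  1 Degemination: no change — [wogutdude]
  2 Medial Vowel Deletion: [wogutdude] → [wogtdde]
  result: [wogtdde]
Order 2 then 1:
  2 Medial Vowel Deletion: [wogutdude] → [wogtdde]
  1 Degemination: [wogtdde] → [wogtde]
  result: [wogtde]

2 then 1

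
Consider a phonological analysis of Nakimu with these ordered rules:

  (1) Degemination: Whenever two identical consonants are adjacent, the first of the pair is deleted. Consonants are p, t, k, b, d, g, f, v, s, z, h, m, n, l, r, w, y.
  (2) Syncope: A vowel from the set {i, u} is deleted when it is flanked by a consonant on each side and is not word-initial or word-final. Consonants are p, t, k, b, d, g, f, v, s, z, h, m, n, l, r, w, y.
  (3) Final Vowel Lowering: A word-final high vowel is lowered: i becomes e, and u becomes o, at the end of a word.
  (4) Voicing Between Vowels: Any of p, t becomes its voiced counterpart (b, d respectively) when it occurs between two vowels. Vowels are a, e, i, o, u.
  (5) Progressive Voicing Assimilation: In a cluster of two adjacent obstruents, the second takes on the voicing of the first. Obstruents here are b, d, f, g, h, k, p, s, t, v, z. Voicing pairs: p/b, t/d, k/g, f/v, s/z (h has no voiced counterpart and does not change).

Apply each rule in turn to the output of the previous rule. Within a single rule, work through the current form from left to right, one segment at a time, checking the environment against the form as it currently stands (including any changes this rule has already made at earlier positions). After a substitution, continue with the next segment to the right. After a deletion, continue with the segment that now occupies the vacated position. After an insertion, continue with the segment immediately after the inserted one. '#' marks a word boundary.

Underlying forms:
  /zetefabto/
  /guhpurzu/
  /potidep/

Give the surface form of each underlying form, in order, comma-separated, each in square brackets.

/zetefabto/:
  (1) Degemination: no change — [zetefabto]
  (2) Syncope: no change — [zetefabto]
  (3) Final Vowel Lowering: no change — [zetefabto]
  (4) Voicing Between Vowels: [zetefabto] → [zedefabto]
  (5) Progressive Voicing Assimilation: [zedefabto] → [zedefabdo]
/guhpurzu/:
  (1) Degemination: no change — [guhpurzu]
  (2) Syncope: [guhpurzu] → [ghprzu]
  (3) Final Vowel Lowering: [ghprzu] → [ghprzo]
  (4) Voicing Between Vowels: no change — [ghprzo]
  (5) Progressive Voicing Assimilation: no change — [ghprzo]
/potidep/:
  (1) Degemination: no change — [potidep]
  (2) Syncope: [potidep] → [potdep]
  (3) Final Vowel Lowering: no change — [potdep]
  (4) Voicing Between Vowels: no change — [potdep]
  (5) Progressive Voicing Assimilation: [potdep] → [pottep]

[zedefabdo], [ghprzo], [pottep]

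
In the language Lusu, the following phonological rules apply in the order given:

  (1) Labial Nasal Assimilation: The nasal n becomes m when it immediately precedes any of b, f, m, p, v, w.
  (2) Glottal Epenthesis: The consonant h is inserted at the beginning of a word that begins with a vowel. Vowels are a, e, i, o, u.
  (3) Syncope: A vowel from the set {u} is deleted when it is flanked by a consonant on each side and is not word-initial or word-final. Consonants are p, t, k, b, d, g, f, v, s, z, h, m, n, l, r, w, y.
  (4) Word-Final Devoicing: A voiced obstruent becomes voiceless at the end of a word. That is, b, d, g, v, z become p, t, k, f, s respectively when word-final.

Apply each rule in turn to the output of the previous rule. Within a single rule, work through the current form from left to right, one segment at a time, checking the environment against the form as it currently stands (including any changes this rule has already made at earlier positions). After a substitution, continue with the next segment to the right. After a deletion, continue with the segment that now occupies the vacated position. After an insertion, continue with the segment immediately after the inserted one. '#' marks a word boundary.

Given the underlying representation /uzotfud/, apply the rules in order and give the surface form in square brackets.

(1) Labial Nasal Assimilation: no change — [uzotfud]
(2) Glottal Epenthesis: [uzotfud] → [huzotfud]
(3) Syncope: [huzotfud] → [hzotfd]
(4) Word-Final Devoicing: [hzotfd] → [hzotft]

[hzotft]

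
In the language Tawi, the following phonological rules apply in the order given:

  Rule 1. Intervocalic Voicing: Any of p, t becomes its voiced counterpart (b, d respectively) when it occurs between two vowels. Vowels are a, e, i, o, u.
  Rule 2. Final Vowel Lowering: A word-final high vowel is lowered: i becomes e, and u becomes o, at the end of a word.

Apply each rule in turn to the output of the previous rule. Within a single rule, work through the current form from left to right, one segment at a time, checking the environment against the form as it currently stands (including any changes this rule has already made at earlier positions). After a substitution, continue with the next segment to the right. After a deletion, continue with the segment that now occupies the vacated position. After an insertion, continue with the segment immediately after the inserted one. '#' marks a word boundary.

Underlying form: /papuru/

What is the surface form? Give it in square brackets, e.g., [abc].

[paburo]

Rule 1 Intervocalic Voicing: [papuru] → [paburu]
Rule 2 Final Vowel Lowering: [paburu] → [paburo]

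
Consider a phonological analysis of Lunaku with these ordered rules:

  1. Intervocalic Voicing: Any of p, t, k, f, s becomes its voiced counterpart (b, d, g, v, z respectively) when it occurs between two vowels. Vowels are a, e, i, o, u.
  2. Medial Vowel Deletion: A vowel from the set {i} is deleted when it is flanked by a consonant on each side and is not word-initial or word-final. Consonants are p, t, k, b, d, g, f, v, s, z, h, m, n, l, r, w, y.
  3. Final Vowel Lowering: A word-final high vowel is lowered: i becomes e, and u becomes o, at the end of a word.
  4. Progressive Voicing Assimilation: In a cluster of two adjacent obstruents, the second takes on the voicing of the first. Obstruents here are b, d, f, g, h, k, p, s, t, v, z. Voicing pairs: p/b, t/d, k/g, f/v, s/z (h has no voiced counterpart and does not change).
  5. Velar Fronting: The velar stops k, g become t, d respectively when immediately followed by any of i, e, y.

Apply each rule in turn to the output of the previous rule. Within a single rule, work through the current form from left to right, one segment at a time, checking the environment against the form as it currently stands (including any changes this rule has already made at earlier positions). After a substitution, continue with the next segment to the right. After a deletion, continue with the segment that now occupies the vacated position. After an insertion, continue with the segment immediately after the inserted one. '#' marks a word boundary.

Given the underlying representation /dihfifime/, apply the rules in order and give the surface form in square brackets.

[dhffme]

1 Intervocalic Voicing: [dihfifime] → [dihfivime]
2 Medial Vowel Deletion: [dihfivime] → [dhfvme]
3 Final Vowel Lowering: no change — [dhfvme]
4 Progressive Voicing Assimilation: [dhfvme] → [dhffme]
5 Velar Fronting: no change — [dhffme]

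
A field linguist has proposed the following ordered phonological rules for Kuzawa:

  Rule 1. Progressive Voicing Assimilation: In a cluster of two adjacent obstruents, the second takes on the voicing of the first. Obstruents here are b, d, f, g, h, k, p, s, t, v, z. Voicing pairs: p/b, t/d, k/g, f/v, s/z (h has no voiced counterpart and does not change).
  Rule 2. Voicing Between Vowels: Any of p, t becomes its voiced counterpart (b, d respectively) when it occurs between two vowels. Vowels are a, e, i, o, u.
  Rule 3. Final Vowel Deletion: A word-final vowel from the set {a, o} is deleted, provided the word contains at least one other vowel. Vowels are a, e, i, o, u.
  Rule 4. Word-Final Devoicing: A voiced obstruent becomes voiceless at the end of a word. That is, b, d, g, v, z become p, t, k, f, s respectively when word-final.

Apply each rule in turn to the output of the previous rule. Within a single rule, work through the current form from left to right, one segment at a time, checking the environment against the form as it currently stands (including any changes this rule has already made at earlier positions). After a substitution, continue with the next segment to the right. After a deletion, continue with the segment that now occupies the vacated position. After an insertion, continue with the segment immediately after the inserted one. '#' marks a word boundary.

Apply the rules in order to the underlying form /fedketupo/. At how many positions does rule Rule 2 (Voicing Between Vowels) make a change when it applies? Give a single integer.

Rule 1 Progressive Voicing Assimilation: [fedketupo] → [fedgetupo]
Rule 2 Voicing Between Vowels: [fedgetupo] → [fedgedubo]
Rule 3 Final Vowel Deletion: [fedgedubo] → [fedgedub]
Rule 4 Word-Final Devoicing: [fedgedub] → [fedgedup]
Rule Rule 2 changed 2 position(s).

2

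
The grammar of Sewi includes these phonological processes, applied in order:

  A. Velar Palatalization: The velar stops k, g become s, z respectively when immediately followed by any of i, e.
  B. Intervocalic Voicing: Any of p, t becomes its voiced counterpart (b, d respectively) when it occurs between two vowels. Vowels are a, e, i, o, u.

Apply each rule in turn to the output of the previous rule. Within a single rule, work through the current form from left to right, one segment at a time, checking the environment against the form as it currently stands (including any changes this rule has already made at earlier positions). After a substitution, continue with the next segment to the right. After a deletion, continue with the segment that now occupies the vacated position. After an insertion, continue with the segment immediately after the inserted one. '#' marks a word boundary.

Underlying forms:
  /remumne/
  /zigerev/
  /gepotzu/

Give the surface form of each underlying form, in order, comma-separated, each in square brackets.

[remumne], [zizerev], [zebotzu]

/remumne/:
  A Velar Palatalization: no change — [remumne]
  B Intervocalic Voicing: no change — [remumne]
/zigerev/:
  A Velar Palatalization: [zigerev] → [zizerev]
  B Intervocalic Voicing: no change — [zizerev]
/gepotzu/:
  A Velar Palatalization: [gepotzu] → [zepotzu]
  B Intervocalic Voicing: [zepotzu] → [zebotzu]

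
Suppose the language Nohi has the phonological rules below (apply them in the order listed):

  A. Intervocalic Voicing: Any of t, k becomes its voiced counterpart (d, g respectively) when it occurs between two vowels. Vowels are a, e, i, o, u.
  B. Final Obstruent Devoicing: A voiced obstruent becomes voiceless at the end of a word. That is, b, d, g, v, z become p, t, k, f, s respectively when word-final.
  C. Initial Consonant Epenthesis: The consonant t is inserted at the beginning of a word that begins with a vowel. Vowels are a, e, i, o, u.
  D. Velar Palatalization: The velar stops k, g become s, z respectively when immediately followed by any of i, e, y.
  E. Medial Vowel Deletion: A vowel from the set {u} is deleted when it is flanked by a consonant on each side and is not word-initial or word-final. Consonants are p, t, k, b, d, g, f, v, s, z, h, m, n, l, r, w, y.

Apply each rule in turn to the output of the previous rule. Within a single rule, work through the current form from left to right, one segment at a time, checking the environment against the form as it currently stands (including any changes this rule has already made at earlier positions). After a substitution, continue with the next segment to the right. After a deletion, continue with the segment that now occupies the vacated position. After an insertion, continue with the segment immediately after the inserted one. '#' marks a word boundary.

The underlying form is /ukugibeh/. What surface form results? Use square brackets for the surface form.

[tgzibeh]

A Intervocalic Voicing: [ukugibeh] → [ugugibeh]
B Final Obstruent Devoicing: no change — [ugugibeh]
C Initial Consonant Epenthesis: [ugugibeh] → [tugugibeh]
D Velar Palatalization: [tugugibeh] → [tuguzibeh]
E Medial Vowel Deletion: [tuguzibeh] → [tgzibeh]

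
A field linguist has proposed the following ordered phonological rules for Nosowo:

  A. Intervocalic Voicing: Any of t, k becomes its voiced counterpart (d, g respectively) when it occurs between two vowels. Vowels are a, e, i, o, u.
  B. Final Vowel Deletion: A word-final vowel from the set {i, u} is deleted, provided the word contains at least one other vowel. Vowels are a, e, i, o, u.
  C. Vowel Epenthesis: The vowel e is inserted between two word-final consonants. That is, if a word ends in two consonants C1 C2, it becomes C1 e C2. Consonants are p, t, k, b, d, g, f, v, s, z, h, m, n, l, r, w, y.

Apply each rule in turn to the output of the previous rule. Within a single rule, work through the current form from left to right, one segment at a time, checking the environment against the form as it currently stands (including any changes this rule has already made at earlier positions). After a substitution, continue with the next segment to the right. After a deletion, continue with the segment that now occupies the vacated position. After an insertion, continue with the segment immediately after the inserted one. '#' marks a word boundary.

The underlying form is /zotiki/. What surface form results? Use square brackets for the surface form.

[zodig]

A Intervocalic Voicing: [zotiki] → [zodigi]
B Final Vowel Deletion: [zodigi] → [zodig]
C Vowel Epenthesis: no change — [zodig]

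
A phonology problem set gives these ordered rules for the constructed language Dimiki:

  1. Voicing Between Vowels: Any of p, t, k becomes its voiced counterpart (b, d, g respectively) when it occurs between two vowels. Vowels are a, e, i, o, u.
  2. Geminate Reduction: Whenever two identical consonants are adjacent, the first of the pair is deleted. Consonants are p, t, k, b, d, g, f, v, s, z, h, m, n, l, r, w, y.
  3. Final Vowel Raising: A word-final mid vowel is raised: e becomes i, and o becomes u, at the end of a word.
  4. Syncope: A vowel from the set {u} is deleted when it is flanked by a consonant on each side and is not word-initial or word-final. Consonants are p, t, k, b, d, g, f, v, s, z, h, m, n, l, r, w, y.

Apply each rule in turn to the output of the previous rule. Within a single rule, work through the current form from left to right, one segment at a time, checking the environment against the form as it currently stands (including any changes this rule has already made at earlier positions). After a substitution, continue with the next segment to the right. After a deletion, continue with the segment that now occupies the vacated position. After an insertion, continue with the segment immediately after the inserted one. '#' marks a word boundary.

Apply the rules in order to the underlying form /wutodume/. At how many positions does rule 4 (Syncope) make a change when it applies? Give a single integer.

1 Voicing Between Vowels: [wutodume] → [wudodume]
2 Geminate Reduction: no change — [wudodume]
3 Final Vowel Raising: [wudodume] → [wudodumi]
4 Syncope: [wudodumi] → [wdodmi]
Rule 4 changed 2 position(s).

2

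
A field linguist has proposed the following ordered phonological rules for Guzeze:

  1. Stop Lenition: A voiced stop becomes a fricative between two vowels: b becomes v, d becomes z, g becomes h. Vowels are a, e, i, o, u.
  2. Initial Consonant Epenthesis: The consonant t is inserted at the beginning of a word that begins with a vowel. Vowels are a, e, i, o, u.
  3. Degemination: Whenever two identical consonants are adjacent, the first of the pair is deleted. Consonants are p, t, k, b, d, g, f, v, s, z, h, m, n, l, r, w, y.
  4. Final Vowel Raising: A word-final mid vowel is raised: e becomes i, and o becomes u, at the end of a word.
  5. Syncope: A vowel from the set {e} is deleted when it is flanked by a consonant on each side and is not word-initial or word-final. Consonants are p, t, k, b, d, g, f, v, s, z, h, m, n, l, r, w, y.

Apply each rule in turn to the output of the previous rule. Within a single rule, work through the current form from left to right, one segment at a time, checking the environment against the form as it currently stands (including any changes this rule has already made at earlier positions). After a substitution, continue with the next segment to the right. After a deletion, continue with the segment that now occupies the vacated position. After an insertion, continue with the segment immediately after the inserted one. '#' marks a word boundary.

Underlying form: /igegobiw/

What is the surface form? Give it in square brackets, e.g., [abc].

[tihhoviw]

1 Stop Lenition: [igegobiw] → [ihehoviw]
2 Initial Consonant Epenthesis: [ihehoviw] → [tihehoviw]
3 Degemination: no change — [tihehoviw]
4 Final Vowel Raising: no change — [tihehoviw]
5 Syncope: [tihehoviw] → [tihhoviw]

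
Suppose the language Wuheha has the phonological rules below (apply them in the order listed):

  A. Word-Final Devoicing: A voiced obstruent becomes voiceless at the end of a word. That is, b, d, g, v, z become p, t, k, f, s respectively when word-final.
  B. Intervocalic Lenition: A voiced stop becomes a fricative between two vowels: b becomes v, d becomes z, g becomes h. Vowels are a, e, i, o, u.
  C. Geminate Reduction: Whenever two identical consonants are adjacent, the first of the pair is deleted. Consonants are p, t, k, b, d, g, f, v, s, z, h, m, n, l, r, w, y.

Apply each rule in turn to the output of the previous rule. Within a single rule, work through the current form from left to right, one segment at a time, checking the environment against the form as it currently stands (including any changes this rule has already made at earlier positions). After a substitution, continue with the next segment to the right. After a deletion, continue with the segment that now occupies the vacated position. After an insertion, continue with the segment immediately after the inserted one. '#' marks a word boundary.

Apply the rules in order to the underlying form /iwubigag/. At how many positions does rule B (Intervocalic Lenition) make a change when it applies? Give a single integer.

A Word-Final Devoicing: [iwubigag] → [iwubigak]
B Intervocalic Lenition: [iwubigak] → [iwuvihak]
C Geminate Reduction: no change — [iwuvihak]
Rule B changed 2 position(s).

2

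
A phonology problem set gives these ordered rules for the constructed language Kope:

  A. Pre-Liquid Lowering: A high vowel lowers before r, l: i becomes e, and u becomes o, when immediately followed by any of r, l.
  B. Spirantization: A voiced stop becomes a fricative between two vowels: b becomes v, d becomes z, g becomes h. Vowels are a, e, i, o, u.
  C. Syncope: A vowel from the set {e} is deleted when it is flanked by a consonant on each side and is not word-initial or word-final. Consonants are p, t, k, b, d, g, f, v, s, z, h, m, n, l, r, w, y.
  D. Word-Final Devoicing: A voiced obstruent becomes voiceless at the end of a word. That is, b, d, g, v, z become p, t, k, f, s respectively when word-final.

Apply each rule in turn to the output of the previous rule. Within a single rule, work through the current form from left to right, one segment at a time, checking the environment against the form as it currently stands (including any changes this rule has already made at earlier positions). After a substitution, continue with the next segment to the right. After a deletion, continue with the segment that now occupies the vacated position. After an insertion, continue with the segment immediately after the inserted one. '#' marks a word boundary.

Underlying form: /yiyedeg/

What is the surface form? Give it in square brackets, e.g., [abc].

[yiyzk]

A Pre-Liquid Lowering: no change — [yiyedeg]
B Spirantization: [yiyedeg] → [yiyezeg]
C Syncope: [yiyezeg] → [yiyzg]
D Word-Final Devoicing: [yiyzg] → [yiyzk]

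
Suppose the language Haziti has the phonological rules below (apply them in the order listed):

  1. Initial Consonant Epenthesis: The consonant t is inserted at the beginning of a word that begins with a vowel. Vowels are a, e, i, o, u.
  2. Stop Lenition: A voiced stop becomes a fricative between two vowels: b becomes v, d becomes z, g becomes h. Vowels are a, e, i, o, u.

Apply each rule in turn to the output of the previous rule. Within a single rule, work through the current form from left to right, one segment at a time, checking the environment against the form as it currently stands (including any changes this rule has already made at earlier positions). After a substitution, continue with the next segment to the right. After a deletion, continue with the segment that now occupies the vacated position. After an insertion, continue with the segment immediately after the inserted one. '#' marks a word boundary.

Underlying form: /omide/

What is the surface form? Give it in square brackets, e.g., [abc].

1 Initial Consonant Epenthesis: [omide] → [tomide]
2 Stop Lenition: [tomide] → [tomize]

[tomize]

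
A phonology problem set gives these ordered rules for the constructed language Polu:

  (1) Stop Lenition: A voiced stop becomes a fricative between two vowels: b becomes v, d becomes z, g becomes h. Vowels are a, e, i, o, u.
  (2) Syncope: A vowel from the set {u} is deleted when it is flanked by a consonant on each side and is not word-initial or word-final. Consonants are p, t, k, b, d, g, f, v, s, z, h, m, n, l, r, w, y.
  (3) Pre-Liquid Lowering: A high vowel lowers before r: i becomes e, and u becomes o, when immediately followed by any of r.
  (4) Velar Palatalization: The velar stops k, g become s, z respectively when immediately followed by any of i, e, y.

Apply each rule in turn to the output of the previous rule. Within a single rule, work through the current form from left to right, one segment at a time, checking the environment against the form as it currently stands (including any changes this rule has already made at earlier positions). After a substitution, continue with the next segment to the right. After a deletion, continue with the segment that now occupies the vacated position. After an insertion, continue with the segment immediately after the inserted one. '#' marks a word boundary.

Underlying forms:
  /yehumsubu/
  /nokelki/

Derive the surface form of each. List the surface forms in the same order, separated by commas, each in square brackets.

[yehmsvu], [noselsi]

/yehumsubu/:
  (1) Stop Lenition: [yehumsubu] → [yehumsuvu]
  (2) Syncope: [yehumsuvu] → [yehmsvu]
  (3) Pre-Liquid Lowering: no change — [yehmsvu]
  (4) Velar Palatalization: no change — [yehmsvu]
/nokelki/:
  (1) Stop Lenition: no change — [nokelki]
  (2) Syncope: no change — [nokelki]
  (3) Pre-Liquid Lowering: no change — [nokelki]
  (4) Velar Palatalization: [nokelki] → [noselsi]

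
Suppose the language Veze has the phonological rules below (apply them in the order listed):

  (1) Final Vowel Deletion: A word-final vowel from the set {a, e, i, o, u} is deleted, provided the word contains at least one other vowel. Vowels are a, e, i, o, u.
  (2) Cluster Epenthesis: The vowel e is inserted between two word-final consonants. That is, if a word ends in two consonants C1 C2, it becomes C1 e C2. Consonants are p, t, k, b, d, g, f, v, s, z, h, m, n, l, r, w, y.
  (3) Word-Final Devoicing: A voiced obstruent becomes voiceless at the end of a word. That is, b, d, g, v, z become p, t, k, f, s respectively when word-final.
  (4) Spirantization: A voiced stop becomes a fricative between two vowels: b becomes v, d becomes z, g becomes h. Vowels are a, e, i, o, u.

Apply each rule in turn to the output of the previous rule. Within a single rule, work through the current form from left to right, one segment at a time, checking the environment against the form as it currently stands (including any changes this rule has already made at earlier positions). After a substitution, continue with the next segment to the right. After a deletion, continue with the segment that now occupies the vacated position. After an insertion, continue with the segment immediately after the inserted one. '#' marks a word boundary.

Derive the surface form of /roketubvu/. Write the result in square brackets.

[roketuvef]

(1) Final Vowel Deletion: [roketubvu] → [roketubv]
(2) Cluster Epenthesis: [roketubv] → [roketubev]
(3) Word-Final Devoicing: [roketubev] → [roketubef]
(4) Spirantization: [roketubef] → [roketuvef]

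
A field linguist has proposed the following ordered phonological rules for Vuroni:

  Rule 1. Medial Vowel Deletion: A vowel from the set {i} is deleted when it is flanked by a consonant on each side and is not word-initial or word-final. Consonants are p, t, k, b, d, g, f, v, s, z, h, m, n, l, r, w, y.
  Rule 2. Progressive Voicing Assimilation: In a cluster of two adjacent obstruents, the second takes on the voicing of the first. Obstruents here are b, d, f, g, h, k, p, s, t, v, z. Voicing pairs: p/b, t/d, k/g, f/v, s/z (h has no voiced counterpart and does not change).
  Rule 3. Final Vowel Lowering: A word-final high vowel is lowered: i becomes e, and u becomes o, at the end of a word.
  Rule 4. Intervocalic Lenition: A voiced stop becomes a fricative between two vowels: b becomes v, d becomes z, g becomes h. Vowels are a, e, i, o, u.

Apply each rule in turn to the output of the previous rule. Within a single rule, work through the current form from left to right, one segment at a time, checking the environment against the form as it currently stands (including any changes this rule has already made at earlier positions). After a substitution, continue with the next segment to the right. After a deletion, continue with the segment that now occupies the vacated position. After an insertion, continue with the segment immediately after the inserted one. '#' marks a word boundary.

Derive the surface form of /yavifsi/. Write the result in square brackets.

[yavvze]

Rule 1 Medial Vowel Deletion: [yavifsi] → [yavfsi]
Rule 2 Progressive Voicing Assimilation: [yavfsi] → [yavvzi]
Rule 3 Final Vowel Lowering: [yavvzi] → [yavvze]
Rule 4 Intervocalic Lenition: no change — [yavvze]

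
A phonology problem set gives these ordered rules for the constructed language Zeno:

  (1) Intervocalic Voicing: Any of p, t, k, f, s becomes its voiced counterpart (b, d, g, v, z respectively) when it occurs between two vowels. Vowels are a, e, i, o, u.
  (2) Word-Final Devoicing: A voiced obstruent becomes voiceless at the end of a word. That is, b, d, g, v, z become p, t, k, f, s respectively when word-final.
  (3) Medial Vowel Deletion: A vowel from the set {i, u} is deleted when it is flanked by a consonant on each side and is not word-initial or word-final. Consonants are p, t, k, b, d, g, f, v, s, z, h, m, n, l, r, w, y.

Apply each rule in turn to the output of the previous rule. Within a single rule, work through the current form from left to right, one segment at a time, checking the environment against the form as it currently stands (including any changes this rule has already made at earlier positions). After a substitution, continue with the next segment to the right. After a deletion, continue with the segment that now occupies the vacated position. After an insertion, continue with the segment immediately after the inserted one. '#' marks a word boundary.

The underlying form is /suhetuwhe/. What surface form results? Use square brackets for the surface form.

(1) Intervocalic Voicing: [suhetuwhe] → [suheduwhe]
(2) Word-Final Devoicing: no change — [suheduwhe]
(3) Medial Vowel Deletion: [suheduwhe] → [shedwhe]

[shedwhe]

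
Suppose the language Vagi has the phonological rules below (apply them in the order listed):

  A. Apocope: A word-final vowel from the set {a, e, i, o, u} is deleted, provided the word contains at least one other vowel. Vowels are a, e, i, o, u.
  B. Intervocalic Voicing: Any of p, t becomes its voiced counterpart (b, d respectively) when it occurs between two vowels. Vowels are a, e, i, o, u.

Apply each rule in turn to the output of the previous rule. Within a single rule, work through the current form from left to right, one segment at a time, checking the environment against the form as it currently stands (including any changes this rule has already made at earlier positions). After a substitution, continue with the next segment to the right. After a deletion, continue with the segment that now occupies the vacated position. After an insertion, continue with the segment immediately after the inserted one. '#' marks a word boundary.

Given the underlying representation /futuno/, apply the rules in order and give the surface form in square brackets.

[fudun]

A Apocope: [futuno] → [futun]
B Intervocalic Voicing: [futun] → [fudun]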